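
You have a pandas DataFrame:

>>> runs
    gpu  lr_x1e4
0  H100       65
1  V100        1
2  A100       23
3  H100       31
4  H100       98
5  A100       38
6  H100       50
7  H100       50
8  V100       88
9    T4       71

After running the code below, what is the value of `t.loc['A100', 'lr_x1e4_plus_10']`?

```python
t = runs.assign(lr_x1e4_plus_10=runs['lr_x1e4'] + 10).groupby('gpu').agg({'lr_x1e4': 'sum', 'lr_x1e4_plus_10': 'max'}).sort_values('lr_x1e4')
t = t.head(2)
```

48

add column lr_x1e4_plus_10 = runs['lr_x1e4'] + 10:
    gpu  lr_x1e4  lr_x1e4_plus_10
0  H100       65               75
1  V100        1               11
2  A100       23               33
3  H100       31               41
4  H100       98              108
5  A100       38               48
6  H100       50               60
7  H100       50               60
8  V100       88               98
9    T4       71               81
group by gpu: sum(lr_x1e4), max(lr_x1e4_plus_10):
      lr_x1e4  lr_x1e4_plus_10
gpu                           
A100       61               48
H100      294              108
T4         71               81
V100       89               98
sort by lr_x1e4:
      lr_x1e4  lr_x1e4_plus_10
gpu                           
A100       61               48
T4         71               81
V100       89               98
H100      294              108
take first 2 rows:
      lr_x1e4  lr_x1e4_plus_10
gpu                           
A100       61               48
T4         71               81
So loc['A100', 'lr_x1e4_plus_10'] = 48.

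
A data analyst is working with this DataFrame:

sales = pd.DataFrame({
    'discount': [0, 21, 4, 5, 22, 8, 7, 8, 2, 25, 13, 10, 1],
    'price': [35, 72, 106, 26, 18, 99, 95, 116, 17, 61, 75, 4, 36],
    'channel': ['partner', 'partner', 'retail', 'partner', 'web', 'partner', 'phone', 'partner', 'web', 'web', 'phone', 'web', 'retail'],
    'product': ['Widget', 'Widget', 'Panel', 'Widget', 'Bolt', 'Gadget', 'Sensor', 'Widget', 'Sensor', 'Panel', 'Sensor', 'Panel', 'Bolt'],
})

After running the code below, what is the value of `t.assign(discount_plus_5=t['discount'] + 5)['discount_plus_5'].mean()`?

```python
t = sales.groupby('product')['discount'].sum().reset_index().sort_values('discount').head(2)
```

20.0

group by product, sum of discount:
product
Bolt      23
Gadget     8
Panel     39
Sensor    22
Widget    34
Name: discount, dtype: int64
reset_index():
  product  discount
0    Bolt        23
1  Gadget         8
2   Panel        39
3  Sensor        22
4  Widget        34
sort by discount:
  product  discount
1  Gadget         8
3  Sensor        22
0    Bolt        23
4  Widget        34
2   Panel        39
take first 2 rows:
  product  discount
1  Gadget         8
3  Sensor        22
add column discount_plus_5 = t['discount'] + 5:
  product  discount  discount_plus_5
1  Gadget         8               13
3  Sensor        22               27
mean of column 'discount_plus_5' → 20.0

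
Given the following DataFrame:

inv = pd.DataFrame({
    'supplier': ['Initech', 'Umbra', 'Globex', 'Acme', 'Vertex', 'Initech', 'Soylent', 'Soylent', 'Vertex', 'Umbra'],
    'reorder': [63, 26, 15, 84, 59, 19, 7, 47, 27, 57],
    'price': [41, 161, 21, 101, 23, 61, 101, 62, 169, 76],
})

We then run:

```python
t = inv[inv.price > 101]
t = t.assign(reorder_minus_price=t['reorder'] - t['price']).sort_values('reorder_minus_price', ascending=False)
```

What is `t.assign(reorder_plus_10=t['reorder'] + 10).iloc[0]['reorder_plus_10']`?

filter rows where price > 101:
  supplier  reorder  price
1    Umbra       26    161
8   Vertex       27    169
add column reorder_minus_price = t['reorder'] - t['price']:
  supplier  reorder  price  reorder_minus_price
1    Umbra       26    161                 -135
8   Vertex       27    169                 -142
sort by reorder_minus_price descending:
  supplier  reorder  price  reorder_minus_price
1    Umbra       26    161                 -135
8   Vertex       27    169                 -142
add column reorder_plus_10 = t['reorder'] + 10:
  supplier  reorder  price  reorder_minus_price  reorder_plus_10
1    Umbra       26    161                 -135               36
8   Vertex       27    169                 -142               37
The value at position 0, column 'reorder_plus_10' is 36.

36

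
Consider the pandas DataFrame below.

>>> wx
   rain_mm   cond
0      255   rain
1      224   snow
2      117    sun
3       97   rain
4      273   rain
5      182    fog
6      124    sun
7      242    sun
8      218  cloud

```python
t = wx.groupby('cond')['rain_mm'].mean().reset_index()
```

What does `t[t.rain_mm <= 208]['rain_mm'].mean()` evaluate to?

group by cond, mean of rain_mm:
cond
cloud    218.000000
fog      182.000000
rain     208.333333
snow     224.000000
sun      161.000000
Name: rain_mm, dtype: float64
reset_index():
    cond     rain_mm
0  cloud  218.000000
1    fog  182.000000
2   rain  208.333333
3   snow  224.000000
4    sun  161.000000
filter rows where rain_mm <= 208:
  cond  rain_mm
1  fog    182.0
4  sun    161.0
mean of column 'rain_mm' → 171.5

171.5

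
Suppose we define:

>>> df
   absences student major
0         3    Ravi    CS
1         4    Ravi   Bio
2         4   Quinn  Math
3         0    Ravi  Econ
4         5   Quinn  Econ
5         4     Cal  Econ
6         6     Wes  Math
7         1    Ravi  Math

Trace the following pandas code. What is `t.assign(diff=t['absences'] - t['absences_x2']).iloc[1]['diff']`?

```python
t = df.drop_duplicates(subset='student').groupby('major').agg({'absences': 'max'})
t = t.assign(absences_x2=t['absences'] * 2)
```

drop duplicate student (keep=first):
   absences student major
0         3    Ravi    CS
2         4   Quinn  Math
5         4     Cal  Econ
6         6     Wes  Math
group by major, max of absences:
       absences
major          
CS            3
Econ          4
Math          6
add column absences_x2 = t['absences'] * 2:
       absences  absences_x2
major                       
CS            3            6
Econ          4            8
Math          6           12
add column diff = t['absences'] - t['absences_x2']:
       absences  absences_x2  diff
major                             
CS            3            6    -3
Econ          4            8    -4
Math          6           12    -6
Hence -4.

-4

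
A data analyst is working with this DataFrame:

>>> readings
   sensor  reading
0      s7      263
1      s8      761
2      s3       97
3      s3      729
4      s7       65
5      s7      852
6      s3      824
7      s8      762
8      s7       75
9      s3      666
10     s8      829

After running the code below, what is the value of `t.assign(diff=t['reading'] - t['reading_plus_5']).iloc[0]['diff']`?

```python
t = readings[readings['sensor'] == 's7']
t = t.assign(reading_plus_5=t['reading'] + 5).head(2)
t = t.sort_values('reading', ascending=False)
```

filter rows where sensor == 's7':
  sensor  reading
0     s7      263
4     s7       65
5     s7      852
8     s7       75
add column reading_plus_5 = t['reading'] + 5:
  sensor  reading  reading_plus_5
0     s7      263             268
4     s7       65              70
5     s7      852             857
8     s7       75              80
take first 2 rows:
  sensor  reading  reading_plus_5
0     s7      263             268
4     s7       65              70
sort by reading descending:
  sensor  reading  reading_plus_5
0     s7      263             268
4     s7       65              70
add column diff = t['reading'] - t['reading_plus_5']:
  sensor  reading  reading_plus_5  diff
0     s7      263             268    -5
4     s7       65              70    -5

-5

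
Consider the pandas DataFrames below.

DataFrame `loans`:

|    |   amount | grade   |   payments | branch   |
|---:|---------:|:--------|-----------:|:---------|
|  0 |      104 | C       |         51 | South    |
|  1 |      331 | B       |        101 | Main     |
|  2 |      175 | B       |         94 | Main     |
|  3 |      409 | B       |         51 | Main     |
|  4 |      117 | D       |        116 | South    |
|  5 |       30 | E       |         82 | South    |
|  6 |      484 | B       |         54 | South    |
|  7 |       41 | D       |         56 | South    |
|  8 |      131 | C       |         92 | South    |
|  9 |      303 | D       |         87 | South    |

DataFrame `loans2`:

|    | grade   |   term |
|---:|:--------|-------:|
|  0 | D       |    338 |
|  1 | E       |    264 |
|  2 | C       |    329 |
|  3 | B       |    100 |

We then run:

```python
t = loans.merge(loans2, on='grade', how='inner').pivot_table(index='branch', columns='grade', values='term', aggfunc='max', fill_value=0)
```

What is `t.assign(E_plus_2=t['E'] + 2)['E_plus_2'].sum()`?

merge on 'grade' (how='inner') → 10 rows:
   amount grade  payments branch  term
0     104     C        51  South   329
1     331     B       101   Main   100
2     175     B        94   Main   100
3     409     B        51   Main   100
4     117     D       116  South   338
5      30     E        82  South   264
6     484     B        54  South   100
7      41     D        56  South   338
8     131     C        92  South   329
9     303     D        87  South   338
pivot: rows=branch, cols=grade, max(term):
grade     B    C    D    E
branch                    
Main    100    0    0    0
South   100  329  338  264
add column E_plus_2 = t['E'] + 2:
grade     B    C    D    E  E_plus_2
branch                              
Main    100    0    0    0         2
South   100  329  338  264       266
Finally, sum of column 'E_plus_2' = 268.

268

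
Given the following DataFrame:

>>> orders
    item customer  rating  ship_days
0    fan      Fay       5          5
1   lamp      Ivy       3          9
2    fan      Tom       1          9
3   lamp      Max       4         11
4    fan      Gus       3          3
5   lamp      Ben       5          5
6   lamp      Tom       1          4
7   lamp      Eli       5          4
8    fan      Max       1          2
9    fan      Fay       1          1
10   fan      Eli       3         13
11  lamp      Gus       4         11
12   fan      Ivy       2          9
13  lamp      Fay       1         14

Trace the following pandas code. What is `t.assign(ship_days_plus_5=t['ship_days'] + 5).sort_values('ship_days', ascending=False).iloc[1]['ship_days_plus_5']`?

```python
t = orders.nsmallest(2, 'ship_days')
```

take 2 rows with smallest ship_days:
  item customer  rating  ship_days
9  fan      Fay       1          1
8  fan      Max       1          2
add column ship_days_plus_5 = t['ship_days'] + 5:
  item customer  rating  ship_days  ship_days_plus_5
9  fan      Fay       1          1                 6
8  fan      Max       1          2                 7
sort by ship_days descending:
  item customer  rating  ship_days  ship_days_plus_5
8  fan      Max       1          2                 7
9  fan      Fay       1          1                 6
Reading off the value at position 1, column 'ship_days_plus_5', we get 6.

6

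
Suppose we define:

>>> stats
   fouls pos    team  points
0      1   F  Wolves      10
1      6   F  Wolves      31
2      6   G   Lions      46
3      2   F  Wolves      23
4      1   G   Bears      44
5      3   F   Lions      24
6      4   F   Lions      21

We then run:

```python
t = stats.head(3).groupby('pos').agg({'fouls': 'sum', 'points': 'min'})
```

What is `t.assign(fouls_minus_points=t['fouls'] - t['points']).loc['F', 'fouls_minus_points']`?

take first 3 rows:
   fouls pos    team  points
0      1   F  Wolves      10
1      6   F  Wolves      31
2      6   G   Lions      46
group by pos: sum(fouls), min(points):
     fouls  points
pos               
F        7      10
G        6      46
add column fouls_minus_points = t['fouls'] - t['points']:
     fouls  points  fouls_minus_points
pos                                   
F        7      10                  -3
G        6      46                 -40
Finally, value at row 'F', column 'fouls_minus_points' = -3.

-3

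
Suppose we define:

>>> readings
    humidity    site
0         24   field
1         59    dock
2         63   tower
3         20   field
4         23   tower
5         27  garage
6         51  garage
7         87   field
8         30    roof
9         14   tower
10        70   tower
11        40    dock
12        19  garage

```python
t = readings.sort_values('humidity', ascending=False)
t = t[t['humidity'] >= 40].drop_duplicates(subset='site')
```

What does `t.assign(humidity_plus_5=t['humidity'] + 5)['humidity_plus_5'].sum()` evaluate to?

287

sort by humidity descending:
    humidity    site
7         87   field
10        70   tower
2         63   tower
1         59    dock
6         51  garage
11        40    dock
8         30    roof
5         27  garage
0         24   field
4         23   tower
3         20   field
12        19  garage
9         14   tower
filter rows where humidity >= 40:
    humidity    site
7         87   field
10        70   tower
2         63   tower
1         59    dock
6         51  garage
11        40    dock
drop duplicate site (keep=first):
    humidity    site
7         87   field
10        70   tower
1         59    dock
6         51  garage
add column humidity_plus_5 = t['humidity'] + 5:
    humidity    site  humidity_plus_5
7         87   field               92
10        70   tower               75
1         59    dock               64
6         51  garage               56
Reading off the sum of column 'humidity_plus_5', we get 287.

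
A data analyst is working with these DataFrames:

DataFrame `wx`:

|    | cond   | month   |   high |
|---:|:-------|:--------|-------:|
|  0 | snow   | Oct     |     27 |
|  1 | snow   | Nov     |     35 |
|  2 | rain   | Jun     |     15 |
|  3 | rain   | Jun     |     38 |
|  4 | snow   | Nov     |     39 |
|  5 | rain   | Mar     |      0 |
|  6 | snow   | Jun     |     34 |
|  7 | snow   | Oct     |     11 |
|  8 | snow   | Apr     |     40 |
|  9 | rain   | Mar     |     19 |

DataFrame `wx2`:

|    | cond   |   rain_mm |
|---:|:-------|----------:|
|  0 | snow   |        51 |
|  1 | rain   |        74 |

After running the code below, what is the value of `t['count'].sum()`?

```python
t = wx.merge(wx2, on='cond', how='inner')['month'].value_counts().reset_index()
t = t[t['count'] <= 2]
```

7

merge on 'cond' (how='inner') → 10 rows:
   cond month  high  rain_mm
0  snow   Oct    27       51
1  snow   Nov    35       51
2  rain   Jun    15       74
3  rain   Jun    38       74
4  snow   Nov    39       51
5  rain   Mar     0       74
6  snow   Jun    34       51
7  snow   Oct    11       51
8  snow   Apr    40       51
9  rain   Mar    19       74
value_counts of month:
month
Jun    3
Oct    2
Nov    2
Mar    2
Apr    1
Name: count, dtype: int64
reset_index():
  month  count
0   Jun      3
1   Oct      2
2   Nov      2
3   Mar      2
4   Apr      1
filter rows where count <= 2:
  month  count
1   Oct      2
2   Nov      2
3   Mar      2
4   Apr      1
Reading off the sum of column 'count', we get 7.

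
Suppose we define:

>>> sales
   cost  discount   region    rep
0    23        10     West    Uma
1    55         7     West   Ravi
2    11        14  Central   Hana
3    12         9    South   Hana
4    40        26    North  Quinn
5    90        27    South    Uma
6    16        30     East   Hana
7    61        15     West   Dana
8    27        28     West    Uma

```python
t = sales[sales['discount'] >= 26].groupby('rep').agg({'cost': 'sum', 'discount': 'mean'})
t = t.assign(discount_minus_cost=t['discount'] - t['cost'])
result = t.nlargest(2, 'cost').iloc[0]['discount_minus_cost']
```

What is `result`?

-89.5

filter rows where discount >= 26:
   cost  discount region    rep
4    40        26  North  Quinn
5    90        27  South    Uma
6    16        30   East   Hana
8    27        28   West    Uma
group by rep: sum(cost), mean(discount):
       cost  discount
rep                  
Hana     16      30.0
Quinn    40      26.0
Uma     117      27.5
add column discount_minus_cost = t['discount'] - t['cost']:
       cost  discount  discount_minus_cost
rep                                       
Hana     16      30.0                 14.0
Quinn    40      26.0                -14.0
Uma     117      27.5                -89.5
take 2 rows with largest cost:
       cost  discount  discount_minus_cost
rep                                       
Uma     117      27.5                -89.5
Quinn    40      26.0                -14.0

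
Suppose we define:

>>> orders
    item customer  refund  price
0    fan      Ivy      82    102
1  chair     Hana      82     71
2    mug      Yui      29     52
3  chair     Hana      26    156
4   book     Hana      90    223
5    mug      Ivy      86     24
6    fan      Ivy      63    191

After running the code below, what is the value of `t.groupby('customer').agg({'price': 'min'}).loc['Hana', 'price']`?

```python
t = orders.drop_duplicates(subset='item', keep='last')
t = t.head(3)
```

156

drop duplicate item (keep=last):
    item customer  refund  price
3  chair     Hana      26    156
4   book     Hana      90    223
5    mug      Ivy      86     24
6    fan      Ivy      63    191
take first 3 rows:
    item customer  refund  price
3  chair     Hana      26    156
4   book     Hana      90    223
5    mug      Ivy      86     24
group by customer, min of price:
          price
customer       
Hana        156
Ivy          24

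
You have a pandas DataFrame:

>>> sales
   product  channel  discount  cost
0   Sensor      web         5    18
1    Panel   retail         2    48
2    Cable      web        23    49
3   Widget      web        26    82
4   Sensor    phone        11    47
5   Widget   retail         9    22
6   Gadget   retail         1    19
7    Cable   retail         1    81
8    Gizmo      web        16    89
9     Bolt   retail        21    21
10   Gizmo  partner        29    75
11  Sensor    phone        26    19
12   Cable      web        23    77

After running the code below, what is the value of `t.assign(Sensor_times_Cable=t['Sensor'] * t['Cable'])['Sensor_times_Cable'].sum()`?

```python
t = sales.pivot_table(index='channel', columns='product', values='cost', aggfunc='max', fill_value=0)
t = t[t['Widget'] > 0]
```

1386

pivot: rows=channel, cols=product, max(cost):
product  Bolt  Cable  Gadget  Gizmo  Panel  Sensor  Widget
channel                                                   
partner     0      0       0     75      0       0       0
phone       0      0       0      0      0      47       0
retail     21     81      19      0     48       0      22
web         0     77       0     89      0      18      82
filter rows where Widget > 0:
product  Bolt  Cable  Gadget  Gizmo  Panel  Sensor  Widget
channel                                                   
retail     21     81      19      0     48       0      22
web         0     77       0     89      0      18      82
add column Sensor_times_Cable = t['Sensor'] * t['Cable']:
product  Bolt  Cable  Gadget  Gizmo  Panel  Sensor  Widget  Sensor_times_Cable
channel                                                                       
retail     21     81      19      0     48       0      22                   0
web         0     77       0     89      0      18      82                1386
Finally, sum of column 'Sensor_times_Cable' = 1386.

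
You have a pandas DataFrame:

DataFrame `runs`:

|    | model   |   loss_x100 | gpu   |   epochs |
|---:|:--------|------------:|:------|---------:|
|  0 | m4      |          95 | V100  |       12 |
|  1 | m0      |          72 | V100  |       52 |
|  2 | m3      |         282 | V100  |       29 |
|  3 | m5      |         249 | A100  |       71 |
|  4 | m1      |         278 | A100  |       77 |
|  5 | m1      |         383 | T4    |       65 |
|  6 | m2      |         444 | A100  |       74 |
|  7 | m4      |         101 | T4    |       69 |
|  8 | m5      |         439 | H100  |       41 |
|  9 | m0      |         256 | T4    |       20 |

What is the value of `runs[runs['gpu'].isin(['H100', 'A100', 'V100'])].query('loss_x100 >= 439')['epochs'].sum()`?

filter rows where gpu in ['H100', 'A100', 'V100']:
  model  loss_x100   gpu  epochs
0    m4         95  V100      12
1    m0         72  V100      52
2    m3        282  V100      29
3    m5        249  A100      71
4    m1        278  A100      77
6    m2        444  A100      74
8    m5        439  H100      41
filter rows where loss_x100 >= 439:
  model  loss_x100   gpu  epochs
6    m2        444  A100      74
8    m5        439  H100      41
Finally, sum of column 'epochs' = 115.

115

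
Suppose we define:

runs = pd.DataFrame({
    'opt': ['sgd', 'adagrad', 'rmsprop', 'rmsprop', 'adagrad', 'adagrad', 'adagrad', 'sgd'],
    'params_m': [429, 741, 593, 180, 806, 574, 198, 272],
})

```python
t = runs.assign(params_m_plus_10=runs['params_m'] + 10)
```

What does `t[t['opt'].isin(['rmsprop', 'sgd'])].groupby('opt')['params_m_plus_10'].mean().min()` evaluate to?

add column params_m_plus_10 = runs['params_m'] + 10:
       opt  params_m  params_m_plus_10
0      sgd       429               439
1  adagrad       741               751
2  rmsprop       593               603
3  rmsprop       180               190
4  adagrad       806               816
5  adagrad       574               584
6  adagrad       198               208
7      sgd       272               282
filter rows where opt in ['rmsprop', 'sgd']:
       opt  params_m  params_m_plus_10
0      sgd       429               439
2  rmsprop       593               603
3  rmsprop       180               190
7      sgd       272               282
group by opt, mean of params_m_plus_10:
opt
rmsprop    396.5
sgd        360.5
Name: params_m_plus_10, dtype: float64
Reading off the min of the resulting series, we get 360.5.

360.5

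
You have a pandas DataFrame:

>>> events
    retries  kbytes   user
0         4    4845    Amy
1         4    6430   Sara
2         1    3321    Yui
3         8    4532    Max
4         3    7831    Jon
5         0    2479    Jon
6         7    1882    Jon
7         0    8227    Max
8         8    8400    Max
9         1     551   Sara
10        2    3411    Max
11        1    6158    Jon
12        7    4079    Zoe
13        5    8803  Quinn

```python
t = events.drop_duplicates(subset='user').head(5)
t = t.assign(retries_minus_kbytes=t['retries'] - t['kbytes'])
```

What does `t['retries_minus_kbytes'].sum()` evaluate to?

-26939

drop duplicate user (keep=first):
    retries  kbytes   user
0         4    4845    Amy
1         4    6430   Sara
2         1    3321    Yui
3         8    4532    Max
4         3    7831    Jon
12        7    4079    Zoe
13        5    8803  Quinn
take first 5 rows:
   retries  kbytes  user
0        4    4845   Amy
1        4    6430  Sara
2        1    3321   Yui
3        8    4532   Max
4        3    7831   Jon
add column retries_minus_kbytes = t['retries'] - t['kbytes']:
   retries  kbytes  user  retries_minus_kbytes
0        4    4845   Amy                 -4841
1        4    6430  Sara                 -6426
2        1    3321   Yui                 -3320
3        8    4532   Max                 -4524
4        3    7831   Jon                 -7828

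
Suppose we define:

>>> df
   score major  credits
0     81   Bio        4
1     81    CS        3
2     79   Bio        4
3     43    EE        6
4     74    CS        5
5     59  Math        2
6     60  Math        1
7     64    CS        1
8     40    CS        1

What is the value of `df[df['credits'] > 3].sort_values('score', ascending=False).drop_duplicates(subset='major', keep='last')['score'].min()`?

43

filter rows where credits > 3:
   score major  credits
0     81   Bio        4
2     79   Bio        4
3     43    EE        6
4     74    CS        5
sort by score descending:
   score major  credits
0     81   Bio        4
2     79   Bio        4
4     74    CS        5
3     43    EE        6
drop duplicate major (keep=last):
   score major  credits
2     79   Bio        4
4     74    CS        5
3     43    EE        6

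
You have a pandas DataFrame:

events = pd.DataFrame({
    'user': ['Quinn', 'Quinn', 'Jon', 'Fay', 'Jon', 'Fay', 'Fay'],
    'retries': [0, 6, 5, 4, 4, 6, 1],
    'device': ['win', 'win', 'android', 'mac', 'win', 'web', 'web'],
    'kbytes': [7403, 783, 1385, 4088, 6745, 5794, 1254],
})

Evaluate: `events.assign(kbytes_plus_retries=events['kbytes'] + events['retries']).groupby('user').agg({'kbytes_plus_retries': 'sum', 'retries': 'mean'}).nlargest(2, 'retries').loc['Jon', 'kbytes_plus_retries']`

add column kbytes_plus_retries = events['kbytes'] + events['retries']:
    user  retries   device  kbytes  kbytes_plus_retries
0  Quinn        0      win    7403                 7403
1  Quinn        6      win     783                  789
2    Jon        5  android    1385                 1390
3    Fay        4      mac    4088                 4092
4    Jon        4      win    6745                 6749
5    Fay        6      web    5794                 5800
6    Fay        1      web    1254                 1255
group by user: sum(kbytes_plus_retries), mean(retries):
       kbytes_plus_retries   retries
user                                
Fay                  11147  3.666667
Jon                   8139  4.500000
Quinn                 8192  3.000000
take 2 rows with largest retries:
      kbytes_plus_retries   retries
user                               
Jon                  8139  4.500000
Fay                 11147  3.666667

8139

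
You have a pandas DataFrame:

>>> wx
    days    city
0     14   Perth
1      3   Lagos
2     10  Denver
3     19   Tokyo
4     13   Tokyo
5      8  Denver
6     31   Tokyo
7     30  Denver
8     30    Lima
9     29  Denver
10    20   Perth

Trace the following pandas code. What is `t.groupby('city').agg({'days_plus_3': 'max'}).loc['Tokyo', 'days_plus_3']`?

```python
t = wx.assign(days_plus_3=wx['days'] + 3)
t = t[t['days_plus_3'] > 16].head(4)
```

add column days_plus_3 = wx['days'] + 3:
    days    city  days_plus_3
0     14   Perth           17
1      3   Lagos            6
2     10  Denver           13
3     19   Tokyo           22
4     13   Tokyo           16
5      8  Denver           11
6     31   Tokyo           34
7     30  Denver           33
8     30    Lima           33
9     29  Denver           32
10    20   Perth           23
filter rows where days_plus_3 > 16:
    days    city  days_plus_3
0     14   Perth           17
3     19   Tokyo           22
6     31   Tokyo           34
7     30  Denver           33
8     30    Lima           33
9     29  Denver           32
10    20   Perth           23
take first 4 rows:
   days    city  days_plus_3
0    14   Perth           17
3    19   Tokyo           22
6    31   Tokyo           34
7    30  Denver           33
group by city, max of days_plus_3:
        days_plus_3
city               
Denver           33
Perth            17
Tokyo            34
Reading off the value at row 'Tokyo', column 'days_plus_3', we get 34.

34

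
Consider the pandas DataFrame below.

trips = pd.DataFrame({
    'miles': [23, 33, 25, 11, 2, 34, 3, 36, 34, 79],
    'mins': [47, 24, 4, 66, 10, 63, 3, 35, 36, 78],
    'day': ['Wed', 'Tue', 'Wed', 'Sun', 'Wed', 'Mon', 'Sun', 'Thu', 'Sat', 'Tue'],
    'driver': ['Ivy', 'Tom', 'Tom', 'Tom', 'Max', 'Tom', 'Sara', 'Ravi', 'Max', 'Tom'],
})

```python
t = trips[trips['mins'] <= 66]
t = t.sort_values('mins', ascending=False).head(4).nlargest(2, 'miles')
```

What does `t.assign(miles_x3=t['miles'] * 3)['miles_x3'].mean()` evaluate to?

filter rows where mins <= 66:
   miles  mins  day driver
0     23    47  Wed    Ivy
1     33    24  Tue    Tom
2     25     4  Wed    Tom
3     11    66  Sun    Tom
4      2    10  Wed    Max
5     34    63  Mon    Tom
6      3     3  Sun   Sara
7     36    35  Thu   Ravi
8     34    36  Sat    Max
sort by mins descending:
   miles  mins  day driver
3     11    66  Sun    Tom
5     34    63  Mon    Tom
0     23    47  Wed    Ivy
8     34    36  Sat    Max
7     36    35  Thu   Ravi
1     33    24  Tue    Tom
4      2    10  Wed    Max
2     25     4  Wed    Tom
6      3     3  Sun   Sara
take first 4 rows:
   miles  mins  day driver
3     11    66  Sun    Tom
5     34    63  Mon    Tom
0     23    47  Wed    Ivy
8     34    36  Sat    Max
take 2 rows with largest miles:
   miles  mins  day driver
5     34    63  Mon    Tom
8     34    36  Sat    Max
add column miles_x3 = t['miles'] * 3:
   miles  mins  day driver  miles_x3
5     34    63  Mon    Tom       102
8     34    36  Sat    Max       102
Taking the mean of column 'miles_x3' gives 102.0.

102.0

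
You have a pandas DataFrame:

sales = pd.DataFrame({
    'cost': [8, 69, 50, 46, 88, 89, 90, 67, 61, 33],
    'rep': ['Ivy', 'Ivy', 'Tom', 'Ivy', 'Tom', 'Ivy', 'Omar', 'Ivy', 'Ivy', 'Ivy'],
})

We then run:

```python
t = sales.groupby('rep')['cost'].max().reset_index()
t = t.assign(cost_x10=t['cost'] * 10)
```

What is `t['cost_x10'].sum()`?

2670

group by rep, max of cost:
rep
Ivy     89
Omar    90
Tom     88
Name: cost, dtype: int64
reset_index():
    rep  cost
0   Ivy    89
1  Omar    90
2   Tom    88
add column cost_x10 = t['cost'] * 10:
    rep  cost  cost_x10
0   Ivy    89       890
1  Omar    90       900
2   Tom    88       880
Taking the sum of column 'cost_x10' gives 2670.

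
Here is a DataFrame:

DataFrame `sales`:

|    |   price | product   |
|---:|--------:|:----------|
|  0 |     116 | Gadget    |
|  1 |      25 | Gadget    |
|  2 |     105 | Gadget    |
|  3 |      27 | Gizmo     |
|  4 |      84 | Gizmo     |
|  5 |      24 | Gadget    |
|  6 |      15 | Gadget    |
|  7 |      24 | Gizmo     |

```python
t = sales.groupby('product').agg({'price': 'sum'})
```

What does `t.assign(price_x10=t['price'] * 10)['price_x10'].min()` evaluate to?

1350

group by product, sum of price:
         price
product       
Gadget     285
Gizmo      135
add column price_x10 = t['price'] * 10:
         price  price_x10
product                  
Gadget     285       2850
Gizmo      135       1350
Then the min of column 'price_x10': 1350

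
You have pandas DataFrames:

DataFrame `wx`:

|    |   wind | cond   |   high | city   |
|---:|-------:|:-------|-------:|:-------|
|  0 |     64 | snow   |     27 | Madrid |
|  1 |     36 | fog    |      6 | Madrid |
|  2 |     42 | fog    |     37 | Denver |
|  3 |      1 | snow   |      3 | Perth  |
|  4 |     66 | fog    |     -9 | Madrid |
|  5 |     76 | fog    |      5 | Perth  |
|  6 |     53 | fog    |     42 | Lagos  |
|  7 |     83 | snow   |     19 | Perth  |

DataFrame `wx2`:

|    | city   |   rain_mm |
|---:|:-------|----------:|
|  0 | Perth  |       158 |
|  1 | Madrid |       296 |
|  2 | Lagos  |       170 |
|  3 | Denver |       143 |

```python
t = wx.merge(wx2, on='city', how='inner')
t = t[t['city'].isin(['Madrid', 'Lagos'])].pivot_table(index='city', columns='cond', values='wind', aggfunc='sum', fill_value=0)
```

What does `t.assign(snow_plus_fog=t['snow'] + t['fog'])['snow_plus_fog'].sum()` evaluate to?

merge on 'city' (how='inner') → 8 rows:
   wind  cond  high    city  rain_mm
0    64  snow    27  Madrid      296
1    36   fog     6  Madrid      296
2    42   fog    37  Denver      143
3     1  snow     3   Perth      158
4    66   fog    -9  Madrid      296
5    76   fog     5   Perth      158
6    53   fog    42   Lagos      170
7    83  snow    19   Perth      158
filter rows where city in ['Madrid', 'Lagos']:
   wind  cond  high    city  rain_mm
0    64  snow    27  Madrid      296
1    36   fog     6  Madrid      296
4    66   fog    -9  Madrid      296
6    53   fog    42   Lagos      170
pivot: rows=city, cols=cond, sum(wind):
cond    fog  snow
city             
Lagos    53     0
Madrid  102    64
add column snow_plus_fog = t['snow'] + t['fog']:
cond    fog  snow  snow_plus_fog
city                            
Lagos    53     0             53
Madrid  102    64            166
Hence 219.

219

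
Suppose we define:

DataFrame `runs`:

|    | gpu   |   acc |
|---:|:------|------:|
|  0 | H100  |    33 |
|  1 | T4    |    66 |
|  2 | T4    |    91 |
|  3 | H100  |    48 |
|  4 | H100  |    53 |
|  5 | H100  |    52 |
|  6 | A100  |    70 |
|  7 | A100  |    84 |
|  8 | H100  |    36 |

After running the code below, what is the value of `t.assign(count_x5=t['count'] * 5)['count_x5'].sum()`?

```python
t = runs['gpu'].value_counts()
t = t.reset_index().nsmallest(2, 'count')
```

20

value_counts of gpu:
gpu
H100    5
T4      2
A100    2
Name: count, dtype: int64
reset_index():
    gpu  count
0  H100      5
1    T4      2
2  A100      2
take 2 rows with smallest count:
    gpu  count
1    T4      2
2  A100      2
add column count_x5 = t['count'] * 5:
    gpu  count  count_x5
1    T4      2        10
2  A100      2        10
Taking the sum of column 'count_x5' gives 20.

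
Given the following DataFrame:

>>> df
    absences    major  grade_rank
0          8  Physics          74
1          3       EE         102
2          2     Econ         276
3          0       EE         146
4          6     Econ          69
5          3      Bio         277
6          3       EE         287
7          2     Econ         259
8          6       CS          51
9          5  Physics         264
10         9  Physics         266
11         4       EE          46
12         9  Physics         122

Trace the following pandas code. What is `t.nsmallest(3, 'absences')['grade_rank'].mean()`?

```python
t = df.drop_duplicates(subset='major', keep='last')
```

drop duplicate major (keep=last):
    absences    major  grade_rank
5          3      Bio         277
7          2     Econ         259
8          6       CS          51
11         4       EE          46
12         9  Physics         122
take 3 rows with smallest absences:
    absences major  grade_rank
7          2  Econ         259
5          3   Bio         277
11         4    EE          46
So mean() = 194.0.

194.0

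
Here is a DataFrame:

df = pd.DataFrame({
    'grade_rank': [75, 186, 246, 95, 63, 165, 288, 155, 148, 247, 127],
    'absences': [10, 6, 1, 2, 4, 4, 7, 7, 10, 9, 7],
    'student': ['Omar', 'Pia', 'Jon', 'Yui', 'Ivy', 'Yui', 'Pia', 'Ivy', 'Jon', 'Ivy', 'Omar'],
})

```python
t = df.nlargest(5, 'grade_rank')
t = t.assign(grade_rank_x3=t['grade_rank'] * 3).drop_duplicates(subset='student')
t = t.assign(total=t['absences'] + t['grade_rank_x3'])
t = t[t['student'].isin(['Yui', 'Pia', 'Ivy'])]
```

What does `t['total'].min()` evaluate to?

499

take 5 rows with largest grade_rank:
   grade_rank  absences student
6         288         7     Pia
9         247         9     Ivy
2         246         1     Jon
1         186         6     Pia
5         165         4     Yui
add column grade_rank_x3 = t['grade_rank'] * 3:
   grade_rank  absences student  grade_rank_x3
6         288         7     Pia            864
9         247         9     Ivy            741
2         246         1     Jon            738
1         186         6     Pia            558
5         165         4     Yui            495
drop duplicate student (keep=first):
   grade_rank  absences student  grade_rank_x3
6         288         7     Pia            864
9         247         9     Ivy            741
2         246         1     Jon            738
5         165         4     Yui            495
add column total = t['absences'] + t['grade_rank_x3']:
   grade_rank  absences student  grade_rank_x3  total
6         288         7     Pia            864    871
9         247         9     Ivy            741    750
2         246         1     Jon            738    739
5         165         4     Yui            495    499
filter rows where student in ['Yui', 'Pia', 'Ivy']:
   grade_rank  absences student  grade_rank_x3  total
6         288         7     Pia            864    871
9         247         9     Ivy            741    750
5         165         4     Yui            495    499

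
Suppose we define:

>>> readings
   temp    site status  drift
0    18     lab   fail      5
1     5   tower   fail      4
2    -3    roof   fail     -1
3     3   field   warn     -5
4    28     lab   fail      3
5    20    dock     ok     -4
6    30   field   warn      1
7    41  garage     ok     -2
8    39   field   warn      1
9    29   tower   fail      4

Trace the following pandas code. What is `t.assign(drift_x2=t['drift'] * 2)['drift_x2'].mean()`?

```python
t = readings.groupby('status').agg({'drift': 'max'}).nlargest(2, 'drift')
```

6.0

group by status, max of drift:
        drift
status       
fail        5
ok         -2
warn        1
take 2 rows with largest drift:
        drift
status       
fail        5
warn        1
add column drift_x2 = t['drift'] * 2:
        drift  drift_x2
status                 
fail        5        10
warn        1         2
Then the mean of column 'drift_x2': 6.0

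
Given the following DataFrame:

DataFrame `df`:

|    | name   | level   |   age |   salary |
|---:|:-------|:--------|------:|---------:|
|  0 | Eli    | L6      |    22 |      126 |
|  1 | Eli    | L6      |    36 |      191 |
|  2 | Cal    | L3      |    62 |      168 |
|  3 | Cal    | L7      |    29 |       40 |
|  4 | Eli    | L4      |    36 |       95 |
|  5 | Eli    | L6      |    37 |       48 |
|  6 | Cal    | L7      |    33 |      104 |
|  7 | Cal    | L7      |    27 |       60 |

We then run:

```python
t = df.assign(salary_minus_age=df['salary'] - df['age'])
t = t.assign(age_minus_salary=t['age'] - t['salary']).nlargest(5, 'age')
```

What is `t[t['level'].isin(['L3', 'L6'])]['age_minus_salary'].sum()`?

add column salary_minus_age = df['salary'] - df['age']:
  name level  age  salary  salary_minus_age
0  Eli    L6   22     126               104
1  Eli    L6   36     191               155
2  Cal    L3   62     168               106
3  Cal    L7   29      40                11
4  Eli    L4   36      95                59
5  Eli    L6   37      48                11
6  Cal    L7   33     104                71
7  Cal    L7   27      60                33
add column age_minus_salary = t['age'] - t['salary']:
  name level  age  salary  salary_minus_age  age_minus_salary
0  Eli    L6   22     126               104              -104
1  Eli    L6   36     191               155              -155
2  Cal    L3   62     168               106              -106
3  Cal    L7   29      40                11               -11
4  Eli    L4   36      95                59               -59
5  Eli    L6   37      48                11               -11
6  Cal    L7   33     104                71               -71
7  Cal    L7   27      60                33               -33
take 5 rows with largest age:
  name level  age  salary  salary_minus_age  age_minus_salary
2  Cal    L3   62     168               106              -106
5  Eli    L6   37      48                11               -11
1  Eli    L6   36     191               155              -155
4  Eli    L4   36      95                59               -59
6  Cal    L7   33     104                71               -71
filter rows where level in ['L3', 'L6']:
  name level  age  salary  salary_minus_age  age_minus_salary
2  Cal    L3   62     168               106              -106
5  Eli    L6   37      48                11               -11
1  Eli    L6   36     191               155              -155

-272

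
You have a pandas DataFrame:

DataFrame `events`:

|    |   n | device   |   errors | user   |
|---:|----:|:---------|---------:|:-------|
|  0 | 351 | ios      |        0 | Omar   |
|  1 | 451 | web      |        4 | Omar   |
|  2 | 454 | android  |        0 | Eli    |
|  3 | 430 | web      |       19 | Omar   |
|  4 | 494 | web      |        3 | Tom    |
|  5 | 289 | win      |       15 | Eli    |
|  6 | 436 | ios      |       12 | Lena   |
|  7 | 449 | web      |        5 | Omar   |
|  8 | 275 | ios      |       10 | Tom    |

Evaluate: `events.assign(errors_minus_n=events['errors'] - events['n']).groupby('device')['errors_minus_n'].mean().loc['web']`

-448.25

add column errors_minus_n = events['errors'] - events['n']:
     n   device  errors  user  errors_minus_n
0  351      ios       0  Omar            -351
1  451      web       4  Omar            -447
2  454  android       0   Eli            -454
3  430      web      19  Omar            -411
4  494      web       3   Tom            -491
5  289      win      15   Eli            -274
6  436      ios      12  Lena            -424
7  449      web       5  Omar            -444
8  275      ios      10   Tom            -265
group by device, mean of errors_minus_n:
device
android   -454.000000
ios       -346.666667
web       -448.250000
win       -274.000000
Name: errors_minus_n, dtype: float64
Then the value at index 'web': -448.25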